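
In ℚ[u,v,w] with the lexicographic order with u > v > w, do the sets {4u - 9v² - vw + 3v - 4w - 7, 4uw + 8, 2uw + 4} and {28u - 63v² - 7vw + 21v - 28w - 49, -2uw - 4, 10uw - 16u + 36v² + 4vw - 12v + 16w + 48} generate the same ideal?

Yes, the ideals are equal.

Equality of ideals is decidable: compute both reduced Gröbner bases (unique for the ordering) and check whether they agree.
Buchberger on the first generating set:
f_1 = 4u - 9v² - vw + 3v - 4w - 7, LT = u.
f_2 = 4uw + 8, LT = uw.
f_3 = 2uw + 4, LT = uw.

S(f_1,f_2): lcm = uw. S = -9/4v²w - ¼vw² + ¾vw - w² - 7/4w - 2.
  reduce S modulo (f_1, f_2, f_3):
  remainder -9/4v²w - ¼vw² + ¾vw - w² - 7/4w - 2 ≠ 0; add g_4 = -9/4v²w - ¼vw² + ¾vw - w² - 7/4w - 2 to the basis.

The other S-polynomials (S(f_1,f_3), S(f_2,f_3), S(f_1,g_4), S(f_2,g_4), S(f_3,g_4)) all reduce to 0 modulo the current basis, so we have a Gröbner basis.
Inter-reduce: drop elements whose leading term is divisible by another's, tail-reduce, and make monic.
Reduced Gröbner basis: {u - 9/4v² - ¼vw + ¾v - w - 7/4, v²w + 1/9vw² - ⅓vw + 4/9w² + 7/9w + 8/9}.

Buchberger on the second generating set:
h_1 = 28u - 63v² - 7vw + 21v - 28w - 49, LT = u.
h_2 = -2uw - 4, LT = uw.
h_3 = 10uw - 16u + 36v² + 4vw - 12v + 16w + 48, LT = uw.

S(h_1,h_2): lcm = uw. S = -9/4v²w - ¼vw² + ¾vw - w² - 7/4w - 2.
  reduce S modulo (h_1, h_2, h_3):
  remainder -9/4v²w - ¼vw² + ¾vw - w² - 7/4w - 2 ≠ 0; add k_4 = -9/4v²w - ¼vw² + ¾vw - w² - 7/4w - 2 to the basis.

The other S-polynomials (S(h_1,h_3), S(h_2,h_3), S(h_1,k_4), S(h_2,k_4), S(h_3,k_4)) all reduce to 0 modulo the current basis, so we have a Gröbner basis.
Inter-reduce: drop elements whose leading term is divisible by another's, tail-reduce, and make monic.
Reduced Gröbner basis: {u - 9/4v² - ¼vw + ¾v - w - 7/4, v²w + 1/9vw² - ⅓vw + 4/9w² + 7/9w + 8/9}.

These coincide, so the ideals are equal.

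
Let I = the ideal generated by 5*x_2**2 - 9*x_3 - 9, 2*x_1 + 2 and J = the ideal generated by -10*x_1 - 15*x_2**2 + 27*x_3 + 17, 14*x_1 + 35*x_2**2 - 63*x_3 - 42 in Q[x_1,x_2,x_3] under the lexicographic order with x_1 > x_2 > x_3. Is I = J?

No, the ideals differ.

Since reduced Gröbner bases are canonical representatives of ideals under a given ordering, it suffices to compute and compare them.
Buchberger on the first generating set:
f_1 = 5*x_2**2 - 9*x_3 - 9, LT = x_2**2.
f_2 = 2*x_1 + 2, LT = x_1.

The S-polynomials (S(f_1,f_2)) all reduce to 0 modulo the current basis, so we have a Gröbner basis.
Inter-reduce: drop elements whose leading term is divisible by another's, tail-reduce, and make monic.
Reduced Gröbner basis: {x_1 + 1, x_2**2 - 9/5*x_3 - 9/5}.

Buchberger on the second generating set:
h_1 = -10*x_1 - 15*x_2**2 + 27*x_3 + 17, LT = x_1.
h_2 = 14*x_1 + 35*x_2**2 - 63*x_3 - 42, LT = x_1.

S(h_1,h_2): lcm = x_1. S = -x_2**2 + 9/5*x_3 + 13/10.
  leading term x_2**2: no divisor's leading term divides it; move -x_2**2 to the remainder.
  leading term x_3: no divisor's leading term divides it; move 9/5*x_3 to the remainder.
  leading term 1: no divisor's leading term divides it; move 13/10 to the remainder.
  remainder -x_2**2 + 9/5*x_3 + 13/10 ≠ 0; add k_3 = -x_2**2 + 9/5*x_3 + 13/10 to the basis.

The other S-polynomials (S(h_1,k_3), S(h_2,k_3)) all reduce to 0 modulo the current basis, so we have a Gröbner basis.
Inter-reduce: drop elements whose leading term is divisible by another's, tail-reduce, and make monic.
Reduced Gröbner basis: {x_1 + 1/4, x_2**2 - 9/5*x_3 - 13/10}.

Since the reduced bases disagree, the two ideals are not the same.
The same test decides containment: I ⊆ J iff every generator of I reduces to 0 modulo a Gröbner basis of J.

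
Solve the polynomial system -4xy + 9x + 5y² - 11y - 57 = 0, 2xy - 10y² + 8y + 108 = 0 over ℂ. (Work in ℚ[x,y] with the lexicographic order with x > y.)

{(-1, -3), (-4 - sqrt(695)*I/3, 19/6 - sqrt(695)*I/30), (-4 + sqrt(695)*I/3, 19/6 + sqrt(695)*I/30)}

Compute a lex Gröbner basis by Buchberger's algorithm.
f_1 = -4xy + 9x + 5y² - 11y - 57, LT = xy.
f_2 = 2xy - 10y² + 8y + 108, LT = xy.

S(f_1,f_2): lcm = xy. S = -9/4x + 15/4y² - 5/4y - 159/4.
  leading term x: no divisor's leading term divides it; move -9/4x to the remainder.
  leading term y²: no divisor's leading term divides it; move 15/4y² to the remainder.
  leading term y: no divisor's leading term divides it; move -5/4y to the remainder.
  leading term 1: no divisor's leading term divides it; move -159/4 to the remainder.
  remainder -9/4x + 15/4y² - 5/4y - 159/4 ≠ 0; add h_3 = -9/4x + 15/4y² - 5/4y - 159/4 to the basis.

S(f_1,h_3): lcm = xy. S = -9/4x + 5/3y³ - 65/36y² - 179/12y + 57/4.
  leading term x: subtract (1)·h_3 from -9/4x + 5/3y³ - 65/36y² - 179/12y + 57/4 → 5/3y³ - 50/9y² - 41/3y + 54
  leading term y³: no divisor's leading term divides it; move 5/3y³ to the remainder.
  leading term y²: no divisor's leading term divides it; move -50/9y² to the remainder.
  leading term y: no divisor's leading term divides it; move -41/3y to the remainder.
  leading term 1: no divisor's leading term divides it; move 54 to the remainder.
  remainder 5/3y³ - 50/9y² - 41/3y + 54 ≠ 0; add h_4 = 5/3y³ - 50/9y² - 41/3y + 54 to the basis.

S(f_2,h_3): lcm = xy. S = 5/3y³ - 50/9y² - 41/3y + 54.
  leading term y³: subtract (1)·h_4 from 5/3y³ - 50/9y² - 41/3y + 54 → 0
  remainder 0.

S(f_1,h_4): lcm = xy³. S = 13/12xy² + 41/5xy - 162/5x - 5/4y⁴ + 11/4y³ + 57/4y².
  leading term xy²: subtract (-13/48y)·f_1 from 13/12xy² + 41/5xy - 162/5x - 5/4y⁴ + 11/4y³ + 57/4y² → 851/80xy - 162/5x - 5/4y⁴ + 197/48y³ + 541/48y² - 247/16y
  leading term xy: subtract (-851/320)·f_1 from 851/80xy - 162/5x - 5/4y⁴ + 197/48y³ + 541/48y² - 247/16y → -2709/320x - 5/4y⁴ + 197/48y³ + 4717/192y² - 14301/320y - 48507/320
  leading term x: subtract (301/80)·h_3 from -2709/320x - 5/4y⁴ + 197/48y³ + 4717/192y² - 14301/320y - 48507/320 → -5/4y⁴ + 197/48y³ + 251/24y² - 3199/80y - 81/40
  leading term y⁴: subtract (-¾y)·h_4 from -5/4y⁴ + 197/48y³ + 251/24y² - 3199/80y - 81/40 → -1/16y³ + 5/24y² + 41/80y - 81/40
  leading term y³: subtract (-3/80)·h_4 from -1/16y³ + 5/24y² + 41/80y - 81/40 → 0
  remainder 0.

S(f_2,h_4): lcm = xy³. S = 10/3xy² + 41/5xy - 162/5x - 5y⁴ + 4y³ + 54y².
  leading term xy²: subtract (-⅚y)·f_1 from 10/3xy² + 41/5xy - 162/5x - 5y⁴ + 4y³ + 54y² → 157/10xy - 162/5x - 5y⁴ + 49/6y³ + 269/6y² - 95/2y
  leading term xy: subtract (-157/40)·f_1 from 157/10xy - 162/5x - 5y⁴ + 49/6y³ + 269/6y² - 95/2y → 117/40x - 5y⁴ + 49/6y³ + 1547/24y² - 3627/40y - 8949/40
  leading term x: subtract (-13/10)·h_3 from 117/40x - 5y⁴ + 49/6y³ + 1547/24y² - 3627/40y - 8949/40 → -5y⁴ + 49/6y³ + 208/3y² - 923/10y - 1377/5
  leading term y⁴: subtract (-3y)·h_4 from -5y⁴ + 49/6y³ + 208/3y² - 923/10y - 1377/5 → -17/2y³ + 85/3y² + 697/10y - 1377/5
  leading term y³: subtract (-51/10)·h_4 from -17/2y³ + 85/3y² + 697/10y - 1377/5 → 0
  remainder 0.

S(h_3,h_4): leading monomials are coprime, so the S-polynomial reduces to 0 (Buchberger's first criterion).
Every S-polynomial of the final basis reduces to 0, so we have a Gröbner basis.
Inter-reduce: drop elements whose leading term is divisible by another's, tail-reduce, and make monic.
Reduced Gröbner basis: {x - 5/3y² + 5/9y + 53/3, y³ - 10/3y² - 41/5y + 162/5}.

The lex basis is triangular: the last element involves only y. Solving y³ - 10/3y² - 41/5y + 162/5 = 0 gives y ∈ {-3, 19/6 - sqrt(695)*I/30, 19/6 + sqrt(695)*I/30}; substituting each value into the earlier elements determines the remaining variables.
  y = -3: the earlier basis element becomes x + 1 = 0, giving x = -1 — point (-1, -3).
  y = 19/6 - sqrt(695)*I/30: the earlier basis element becomes x + 4 + sqrt(695)*I/3 = 0, giving x = -4 - sqrt(695)*I/3 — point (-4 - sqrt(695)*I/3, 19/6 - sqrt(695)*I/30).
  y = 19/6 + sqrt(695)*I/30: the earlier basis element becomes x + 4 - sqrt(695)*I/3 = 0, giving x = -4 + sqrt(695)*I/3 — point (-4 + sqrt(695)*I/3, 19/6 + sqrt(695)*I/30).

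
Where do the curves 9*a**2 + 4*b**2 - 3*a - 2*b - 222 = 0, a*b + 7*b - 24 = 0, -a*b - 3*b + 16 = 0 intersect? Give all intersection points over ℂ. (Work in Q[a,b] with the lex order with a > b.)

Compute a lex Gröbner basis by Buchberger's algorithm.
f_1 = 9*a**2 - 3*a + 4*b**2 - 2*b - 222, LT = a**2.
f_2 = a*b + 7*b - 24, LT = a*b.
f_3 = -a*b - 3*b + 16, LT = a*b.

S(f_1,f_2): lcm = a**2*b. S = -22/3*a*b + 24*a + 4/9*b**3 - 2/9*b**2 - 74/3*b.
  leading term a*b: subtract (-22/3)·f_2 from -22/3*a*b + 24*a + 4/9*b**3 - 2/9*b**2 - 74/3*b → 24*a + 4/9*b**3 - 2/9*b**2 + 80/3*b - 176
  leading term a: no divisor's leading term divides it; move 24*a to the remainder.
  leading term b**3: no divisor's leading term divides it; move 4/9*b**3 to the remainder.
  leading term b**2: no divisor's leading term divides it; move -2/9*b**2 to the remainder.
  leading term b: no divisor's leading term divides it; move 80/3*b to the remainder.
  leading term 1: no divisor's leading term divides it; move -176 to the remainder.
  remainder 24*a + 4/9*b**3 - 2/9*b**2 + 80/3*b - 176 ≠ 0; add h_4 = 24*a + 4/9*b**3 - 2/9*b**2 + 80/3*b - 176 to the basis.

S(f_1,f_3): lcm = a**2*b. S = -10/3*a*b + 16*a + 4/9*b**3 - 2/9*b**2 - 74/3*b.
  leading term a*b: subtract (-10/3)·f_2 from -10/3*a*b + 16*a + 4/9*b**3 - 2/9*b**2 - 74/3*b → 16*a + 4/9*b**3 - 2/9*b**2 - 4/3*b - 80
  leading term a: subtract (2/3)·h_4 from 16*a + 4/9*b**3 - 2/9*b**2 - 4/3*b - 80 → 4/27*b**3 - 2/27*b**2 - 172/9*b + 112/3
  leading term b**3: no divisor's leading term divides it; move 4/27*b**3 to the remainder.
  leading term b**2: no divisor's leading term divides it; move -2/27*b**2 to the remainder.
  leading term b: no divisor's leading term divides it; move -172/9*b to the remainder.
  leading term 1: no divisor's leading term divides it; move 112/3 to the remainder.
  remainder 4/27*b**3 - 2/27*b**2 - 172/9*b + 112/3 ≠ 0; add h_5 = 4/27*b**3 - 2/27*b**2 - 172/9*b + 112/3 to the basis.

S(f_2,f_3): lcm = a*b. S = 4*b - 8.
  leading term b: no divisor's leading term divides it; move 4*b to the remainder.
  leading term 1: no divisor's leading term divides it; move -8 to the remainder.
  remainder 4*b - 8 ≠ 0; add h_6 = 4*b - 8 to the basis.

The other S-polynomials (S(f_1,h_4), S(f_2,h_4), S(f_3,h_4), S(f_1,h_5), S(f_2,h_5), S(f_3,h_5), S(h_4,h_5), S(f_1,h_6), S(f_2,h_6), S(f_3,h_6), S(h_4,h_6), S(h_5,h_6)) all reduce to 0 modulo the current basis, so we have a Gröbner basis.
Inter-reduce: drop elements whose leading term is divisible by another's, tail-reduce, and make monic.
Reduced Gröbner basis: {a - 5, b - 2}.

A lex Gröbner basis eliminates variables successively. Here b - 2 depends only on b, with roots {2}; lifting each root through the earlier basis elements recovers the full solutions.
  b = 2: the earlier basis element becomes a - 5 = 0, giving a = 5 — point (5, 2).
Check: every point annihilates each of the original generators.
A lex Gröbner basis triangularizes the system, enabling back-substitution.

{(5, 2)}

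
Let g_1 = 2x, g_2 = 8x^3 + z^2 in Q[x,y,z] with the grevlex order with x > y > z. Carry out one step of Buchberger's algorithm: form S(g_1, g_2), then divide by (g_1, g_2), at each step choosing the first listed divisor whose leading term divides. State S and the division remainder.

S(g_1, g_2) = -1/8z^2; remainder on division = -1/8z^2.

lcm(LM(g_1), LM(g_2)) = x^3.
S = (lcm/LT(g_1))·g_1 − (lcm/LT(g_2))·g_2 = -1/8z^2.
Reduce S modulo (g_1, g_2) in that order:
  leading term z^2: no divisor's leading term divides it; move -1/8z^2 to the remainder.
The remainder -1/8z^2 is nonzero, so it would be added as the next basis element.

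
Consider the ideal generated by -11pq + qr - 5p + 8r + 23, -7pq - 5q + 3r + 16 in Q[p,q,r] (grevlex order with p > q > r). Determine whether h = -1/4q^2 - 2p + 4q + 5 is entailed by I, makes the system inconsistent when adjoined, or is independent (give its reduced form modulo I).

First compute the reduced Gröbner basis of I by Buchberger's algorithm.
f_1 = -11pq + qr - 5p + 8r + 23, LT = pq.
f_2 = -7pq - 5q + 3r + 16, LT = pq.

S(f_1,f_2): lcm = pq. S = -1/11qr + 5/11p - 5/7q - 23/77r + 15/77.
  reduce S modulo (f_1, f_2):
  remainder -1/11qr + 5/11p - 5/7q - 23/77r + 15/77 ≠ 0; add k_3 = -1/11qr + 5/11p - 5/7q - 23/77r + 15/77 to the basis.

S(f_1,k_3): lcm = pqr. S = -1/11qr^2 + 5p^2 - 55/7pq - 218/77pr - 8/11r^2 + 15/7p - 23/11r.
  reduce S modulo (f_1, f_2, k_3):
  remainder 5p^2 - 23/7pr - 3/7r^2 + 40/7p - 8r - 115/7 ≠ 0; add k_4 = 5p^2 - 23/7pr - 3/7r^2 + 40/7p - 8r - 115/7 to the basis.

The other S-polynomials (S(f_2,k_3), S(f_1,k_4), S(f_2,k_4), S(k_3,k_4)) all reduce to 0 modulo the current basis, so we have a Gröbner basis.
Inter-reduce: drop elements whose leading term is divisible by another's, tail-reduce, and make monic.
Reduced Gröbner basis: {p^2 - 23/35pr - 3/35r^2 + 8/7p - 8/5r - 23/7, pq + 5/7q - 3/7r - 16/7, qr - 5p + 55/7q + 23/7r - 15/7}.
Label its elements g_1 = p^2 - 23/35pr - 3/35r^2 + 8/7p - 8/5r - 23/7, g_2 = pq + 5/7q - 3/7r - 16/7, g_3 = qr - 5p + 55/7q + 23/7r - 15/7.

Reduce h = -1/4q^2 - 2p + 4q + 5 modulo G:
  leading term q^2: no divisor's leading term divides it; move -1/4q^2 to the remainder.
  leading term p: no divisor's leading term divides it; move -2p to the remainder.
  leading term q: no divisor's leading term divides it; move 4q to the remainder.
  leading term 1: no divisor's leading term divides it; move 5 to the remainder.
  normal form = -1/4q^2 - 2p + 4q + 5.
The normal form is nonzero, so h ∉ I. Since h minus its normal form lies in I, I + (h) = I + (n) where n = -1/4q^2 - 2p + 4q + 5; decide whether this ideal is the whole ring.
Run Buchberger on G together with n (pairs among the g_i already reduce to 0 since G is a Gröbner basis):
g_1 = p^2 - 23/35pr - 3/35r^2 + 8/7p - 8/5r - 23/7, LT = p^2.
g_2 = pq + 5/7q - 3/7r - 16/7, LT = pq.
g_3 = qr - 5p + 55/7q + 23/7r - 15/7, LT = qr.
n = -1/4q^2 - 2p + 4q + 5, LT = q^2.

S(g_2,n): lcm = pq^2. S = -8p^2 + 16pq + 5/7q^2 - 3/7qr + 20p - 16/7q.
  reduce S modulo (g_1, g_2, g_3, n):
  remainder -184/35pr - 24/35r^2 + 149/7p + 53/49q - 1111/245r + 1159/49 ≠ 0; add m_5 = -184/35pr - 24/35r^2 + 149/7p + 53/49q - 1111/245r + 1159/49 to the basis.

S(g_3,n): lcm = q^2r. S = -5pq + 55/7q^2 - 8pr + 135/7qr - 15/7q + 20r.
  reduce S modulo (g_1, g_2, g_3, n, m_5):
  remainder 24/23r^2 + 190/161p - 29340/1127q - 43513/1127r + 170230/1127 ≠ 0; add m_6 = 24/23r^2 + 190/161p - 29340/1127q - 43513/1127r + 170230/1127 to the basis.

The other S-polynomials (S(g_1,g_2), S(g_1,g_3), S(g_1,n), S(g_2,g_3), S(g_1,m_5), S(g_2,m_5), S(g_3,m_5), S(n,m_5), S(g_1,m_6), S(g_2,m_6), S(g_3,m_6), S(n,m_6), S(m_5,m_6)) all reduce to 0 modulo the current basis, so we have a Gröbner basis.
Inter-reduce: drop elements whose leading term is divisible by another's, tail-reduce, and make monic.
Reduced Gröbner basis: {p^2 - 85/56p - 53/392q - 405/392r - 2447/392, pq + 5/7q - 3/7r - 16/7, q^2 + 8p - 16q - 20, pr - 235/56p + 1195/392q + 1115/196r - 9165/392, qr - 5p + 55/7q + 23/7r - 15/7, r^2 + 95/84p - 2445/98q - 43513/1176r + 85115/588}.
The reduced Gröbner basis of I + (h) is {p^2 - 85/56p - 53/392q - 405/392r - 2447/392, pq + 5/7q - 3/7r - 16/7, q^2 + 8p - 16q - 20, pr - 235/56p + 1195/392q + 1115/196r - 9165/392, qr - 5p + 55/7q + 23/7r - 15/7, r^2 + 95/84p - 2445/98q - 43513/1176r + 85115/588} ≠ {1}, a proper ideal, so the enlarged system stays consistent: h is independent of I, with normal form -1/4q^2 - 2p + 4q + 5.

-1/4q^2 - 2p + 4q + 5 is independent of I; its normal form modulo I is -1/4q^2 - 2p + 4q + 5.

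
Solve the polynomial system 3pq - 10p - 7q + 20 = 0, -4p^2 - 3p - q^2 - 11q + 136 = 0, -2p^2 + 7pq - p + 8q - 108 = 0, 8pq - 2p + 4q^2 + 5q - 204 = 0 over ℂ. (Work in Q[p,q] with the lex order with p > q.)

{(4, 4)}

Compute a lex Gröbner basis by Buchberger's algorithm.
f_1 = 3pq - 10p - 7q + 20, LT = pq.
f_2 = -4p^2 - 3p - q^2 - 11q + 136, LT = p^2.
f_3 = -2p^2 + 7pq - p + 8q - 108, LT = p^2.
f_4 = 8pq - 2p + 4q^2 + 5q - 204, LT = pq.

S(f_1,f_2): lcm = p^2q. S = -10/3p^2 - 37/12pq + 20/3p - 1/4q^3 - 11/4q^2 + 34q.
  reduce S modulo (f_1, f_2, f_3, f_4):
  remainder -10/9p - 1/4q^3 - 23/12q^2 + 1295/36q - 835/9 ≠ 0; add h_5 = -10/9p - 1/4q^3 - 23/12q^2 + 1295/36q - 835/9 to the basis.

S(f_1,f_3): lcm = p^2q. S = -10/3p^2 + 7/2pq^2 - 17/6pq + 20/3p + 4q^2 - 54q.
  reduce S modulo (f_1, f_2, f_3, f_4, h_5):
  remainder -139/16q^3 - 2573/48q^2 + 57719/48q - 13585/4 ≠ 0; add h_6 = -139/16q^3 - 2573/48q^2 + 57719/48q - 13585/4 to the basis.

S(f_1,f_4): lcm = pq. S = -37/12p - 1/2q^2 - 71/24q + 193/6.
  reduce S modulo (f_1, f_2, f_3, f_4, h_5, h_6):
  remainder 374/695q^2 - 37563/5560q + 5119/278 ≠ 0; add h_7 = 374/695q^2 - 37563/5560q + 5119/278 to the basis.

S(f_2,f_3): lcm = p^2. S = 7/2pq + 1/4p + 1/4q^2 + 27/4q - 88.
  reduce S modulo (f_1, f_2, f_3, f_4, h_5, h_6, h_7):
  remainder -211103/11968q + 211103/2992 ≠ 0; add h_8 = -211103/11968q + 211103/2992 to the basis.

The other S-polynomials (S(f_2,f_4), S(f_3,f_4), S(f_1,h_5), S(f_2,h_5), S(f_3,h_5), S(f_4,h_5), S(f_1,h_6), S(f_2,h_6), S(f_3,h_6), S(f_4,h_6), S(h_5,h_6), S(f_1,h_7), S(f_2,h_7), S(f_3,h_7), S(f_4,h_7), S(h_5,h_7), S(h_6,h_7), S(f_1,h_8), S(f_2,h_8), S(f_3,h_8), S(f_4,h_8), S(h_5,h_8), S(h_6,h_8), S(h_7,h_8)) all reduce to 0 modulo the current basis, so we have a Gröbner basis.
Inter-reduce: drop elements whose leading term is divisible by another's, tail-reduce, and make monic.
Reduced Gröbner basis: {p - 4, q - 4}.

Elimination: the polynomial q - 4 lies in the elimination ideal for q, so q ∈ {4}. For each such q, the remaining basis elements (now univariate) give the rest of the solution.
  q = 4: the earlier basis element becomes p - 4 = 0, giving p = 4 — point (4, 4).
Zero-dimensionality of the ideal guarantees finitely many solutions over ℂ.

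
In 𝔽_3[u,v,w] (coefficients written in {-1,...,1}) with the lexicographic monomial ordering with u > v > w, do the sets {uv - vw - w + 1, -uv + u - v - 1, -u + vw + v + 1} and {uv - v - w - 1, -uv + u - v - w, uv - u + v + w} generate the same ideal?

No, the ideals differ.

Two ideals are equal iff their reduced Gröbner bases coincide (the reduced basis is unique for a fixed ordering).
Buchberger on the first generating set:
f_1 = uv - vw - w + 1, LT = uv.
f_2 = -uv + u - v - 1, LT = uv.
f_3 = -u + vw + v + 1, LT = u.

S(f_1,f_2): lcm = uv. S = u - vw - v - w.
  leading term u: subtract (-1)·f_3 from u - vw - v - w → -w + 1
  leading term w: no divisor's leading term divides it; move -w to the remainder.
  leading term 1: no divisor's leading term divides it; move 1 to the remainder.
  remainder -w + 1 ≠ 0; add g_4 = -w + 1 to the basis.

S(f_1,f_3): lcm = uv. S = v²w + v² - vw + v - w + 1.
  leading term v²w: subtract (-v²)·g_4 from v²w + v² - vw + v - w + 1 → -v² - vw + v - w + 1
  leading term v²: no divisor's leading term divides it; move -v² to the remainder.
  leading term vw: subtract (v)·g_4 from -vw + v - w + 1 → -w + 1
  leading term w: subtract (1)·g_4 from -w + 1 → 0
  remainder -v² ≠ 0; add g_5 = -v² to the basis.

The other S-polynomials (S(f_2,f_3), S(f_1,g_4), S(f_2,g_4), S(f_3,g_4), S(f_1,g_5), S(f_2,g_5), S(f_3,g_5), S(g_4,g_5)) all reduce to 0 modulo the current basis, so we have a Gröbner basis.
Inter-reduce: drop elements whose leading term is divisible by another's, tail-reduce, and make monic.
Reduced Gröbner basis: {u + v - 1, v², w - 1}.

Buchberger on the second generating set:
h_1 = uv - v - w - 1, LT = uv.
h_2 = -uv + u - v - w, LT = uv.
h_3 = uv - u + v + w, LT = uv.

S(h_1,h_2): lcm = uv. S = u + v + w - 1.
  leading term u: no divisor's leading term divides it; move u to the remainder.
  leading term v: no divisor's leading term divides it; move v to the remainder.
  leading term w: no divisor's leading term divides it; move w to the remainder.
  leading term 1: no divisor's leading term divides it; move -1 to the remainder.
  remainder u + v + w - 1 ≠ 0; add k_4 = u + v + w - 1 to the basis.

S(h_1,k_4): lcm = uv. S = -v² - vw - w - 1.
  leading term v²: no divisor's leading term divides it; move -v² to the remainder.
  leading term vw: no divisor's leading term divides it; move -vw to the remainder.
  leading term w: no divisor's leading term divides it; move -w to the remainder.
  leading term 1: no divisor's leading term divides it; move -1 to the remainder.
  remainder -v² - vw - w - 1 ≠ 0; add k_5 = -v² - vw - w - 1 to the basis.

The other S-polynomials (S(h_1,h_3), S(h_2,h_3), S(h_2,k_4), S(h_3,k_4), S(h_1,k_5), S(h_2,k_5), S(h_3,k_5), S(k_4,k_5)) all reduce to 0 modulo the current basis, so we have a Gröbner basis.
Inter-reduce: drop elements whose leading term is divisible by another's, tail-reduce, and make monic.
Reduced Gröbner basis: {u + v + w - 1, v² + vw + w + 1}.

The bases are distinct; the ideals are different.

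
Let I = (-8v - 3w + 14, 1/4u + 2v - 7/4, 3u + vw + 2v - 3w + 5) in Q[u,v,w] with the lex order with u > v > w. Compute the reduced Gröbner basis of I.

G = {u - 3w + 7, v + 3/8w - 7/4, w^2 - 56/3w + 100/3}

f_1 = -8v - 3w + 14, LT = v.
f_2 = 1/4u + 2v - 7/4, LT = u.
f_3 = 3u + vw + 2v - 3w + 5, LT = u.

S(f_2,f_3): lcm = u. S = -1/3vw + 22/3v + w - 26/3.
  leading term vw: subtract (1/24w)·f_1 from -1/3vw + 22/3v + w - 26/3 → 22/3v + 1/8w^2 + 5/12w - 26/3
  leading term v: subtract (-11/12)·f_1 from 22/3v + 1/8w^2 + 5/12w - 26/3 → 1/8w^2 - 7/3w + 25/6
  leading term w^2: no divisor's leading term divides it; move 1/8w^2 to the remainder.
  leading term w: no divisor's leading term divides it; move -7/3w to the remainder.
  leading term 1: no divisor's leading term divides it; move 25/6 to the remainder.
  remainder 1/8w^2 - 7/3w + 25/6 ≠ 0; add g_4 = 1/8w^2 - 7/3w + 25/6 to the basis.

The other S-polynomials (S(f_1,f_2), S(f_1,f_3), S(f_1,g_4), S(f_2,g_4), S(f_3,g_4)) all reduce to 0 modulo the current basis, so we have a Gröbner basis.
Inter-reduce: drop elements whose leading term is divisible by another's, tail-reduce, and make monic.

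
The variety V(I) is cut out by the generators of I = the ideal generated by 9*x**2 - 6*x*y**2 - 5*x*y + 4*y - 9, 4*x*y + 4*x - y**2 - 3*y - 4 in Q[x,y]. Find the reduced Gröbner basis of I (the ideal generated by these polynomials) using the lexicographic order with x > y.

The reduced Gröbner basis is the canonical form of the ideal for this ordering.

f_1 = 9*x**2 - 6*x*y**2 - 5*x*y + 4*y - 9, LT = x**2.
f_2 = 4*x*y + 4*x - y**2 - 3*y - 4, LT = x*y.

S(f_1,f_2): lcm = x**2*y. S = -x**2 - 2/3*x*y**3 - 11/36*x*y**2 + 3/4*x*y + x + 4/9*y**2 - y.
  leading term x**2: subtract (-1/9)·f_1 from -x**2 - 2/3*x*y**3 - 11/36*x*y**2 + 3/4*x*y + x + 4/9*y**2 - y → -2/3*x*y**3 - 35/36*x*y**2 + 7/36*x*y + x + 4/9*y**2 - 5/9*y - 1
  leading term x*y**3: subtract (-1/6*y**2)·f_2 from -2/3*x*y**3 - 35/36*x*y**2 + 7/36*x*y + x + 4/9*y**2 - 5/9*y - 1 → -11/36*x*y**2 + 7/36*x*y + x - 1/6*y**4 - 1/2*y**3 - 2/9*y**2 - 5/9*y - 1
  leading term x*y**2: subtract (-11/144*y)·f_2 from -11/36*x*y**2 + 7/36*x*y + x - 1/6*y**4 - 1/2*y**3 - 2/9*y**2 - 5/9*y - 1 → 1/2*x*y + x - 1/6*y**4 - 83/144*y**3 - 65/144*y**2 - 31/36*y - 1
  leading term x*y: subtract (1/8)·f_2 from 1/2*x*y + x - 1/6*y**4 - 83/144*y**3 - 65/144*y**2 - 31/36*y - 1 → 1/2*x - 1/6*y**4 - 83/144*y**3 - 47/144*y**2 - 35/72*y - 1/2
  leading term x: no divisor's leading term divides it; move 1/2*x to the remainder.
  leading term y**4: no divisor's leading term divides it; move -1/6*y**4 to the remainder.
  leading term y**3: no divisor's leading term divides it; move -83/144*y**3 to the remainder.
  leading term y**2: no divisor's leading term divides it; move -47/144*y**2 to the remainder.
  leading term y: no divisor's leading term divides it; move -35/72*y to the remainder.
  leading term 1: no divisor's leading term divides it; move -1/2 to the remainder.
  remainder 1/2*x - 1/6*y**4 - 83/144*y**3 - 47/144*y**2 - 35/72*y - 1/2 ≠ 0; add g_3 = 1/2*x - 1/6*y**4 - 83/144*y**3 - 47/144*y**2 - 35/72*y - 1/2 to the basis.

S(f_1,g_3): lcm = x**2. S = 1/3*x*y**4 + 83/72*x*y**3 - 1/72*x*y**2 + 5/12*x*y + x + 4/9*y - 1.
  leading term x*y**4: subtract (1/12*y**3)·f_2 from 1/3*x*y**4 + 83/72*x*y**3 - 1/72*x*y**2 + 5/12*x*y + x + 4/9*y - 1 → 59/72*x*y**3 - 1/72*x*y**2 + 5/12*x*y + x + 1/12*y**5 + 1/4*y**4 + 1/3*y**3 + 4/9*y - 1
  leading term x*y**3: subtract (59/288*y**2)·f_2 from 59/72*x*y**3 - 1/72*x*y**2 + 5/12*x*y + x + 1/12*y**5 + 1/4*y**4 + 1/3*y**3 + 4/9*y - 1 → -5/6*x*y**2 + 5/12*x*y + x + 1/12*y**5 + 131/288*y**4 + 91/96*y**3 + 59/72*y**2 + 4/9*y - 1
  leading term x*y**2: subtract (-5/24*y)·f_2 from -5/6*x*y**2 + 5/12*x*y + x + 1/12*y**5 + 131/288*y**4 + 91/96*y**3 + 59/72*y**2 + 4/9*y - 1 → 5/4*x*y + x + 1/12*y**5 + 131/288*y**4 + 71/96*y**3 + 7/36*y**2 - 7/18*y - 1
  leading term x*y: subtract (5/16)·f_2 from 5/4*x*y + x + 1/12*y**5 + 131/288*y**4 + 71/96*y**3 + 7/36*y**2 - 7/18*y - 1 → -1/4*x + 1/12*y**5 + 131/288*y**4 + 71/96*y**3 + 73/144*y**2 + 79/144*y + 1/4
  leading term x: subtract (-1/2)·g_3 from -1/4*x + 1/12*y**5 + 131/288*y**4 + 71/96*y**3 + 73/144*y**2 + 79/144*y + 1/4 → 1/12*y**5 + 107/288*y**4 + 65/144*y**3 + 11/32*y**2 + 11/36*y
  leading term y**5: no divisor's leading term divides it; move 1/12*y**5 to the remainder.
  leading term y**4: no divisor's leading term divides it; move 107/288*y**4 to the remainder.
  leading term y**3: no divisor's leading term divides it; move 65/144*y**3 to the remainder.
  leading term y**2: no divisor's leading term divides it; move 11/32*y**2 to the remainder.
  leading term y: no divisor's leading term divides it; move 11/36*y to the remainder.
  remainder 1/12*y**5 + 107/288*y**4 + 65/144*y**3 + 11/32*y**2 + 11/36*y ≠ 0; add g_4 = 1/12*y**5 + 107/288*y**4 + 65/144*y**3 + 11/32*y**2 + 11/36*y to the basis.

S(f_2,g_3): lcm = x*y. S = x + 1/3*y**5 + 83/72*y**4 + 47/72*y**3 + 13/18*y**2 + 1/4*y - 1.
  leading term x: subtract (2)·g_3 from x + 1/3*y**5 + 83/72*y**4 + 47/72*y**3 + 13/18*y**2 + 1/4*y - 1 → 1/3*y**5 + 107/72*y**4 + 65/36*y**3 + 11/8*y**2 + 11/9*y
  leading term y**5: subtract (4)·g_4 from 1/3*y**5 + 107/72*y**4 + 65/36*y**3 + 11/8*y**2 + 11/9*y → 0
  remainder 0.

S(f_1,g_4): leading monomials are coprime, so the S-polynomial reduces to 0 (Buchberger's first criterion).
S(f_2,g_4): lcm = x*y**5. S = -83/24*x*y**4 - 65/12*x*y**3 - 33/8*x*y**2 - 11/3*x*y - 1/4*y**6 - 3/4*y**5 - y**4.
  leading term x*y**4: subtract (-83/96*y**3)·f_2 from -83/24*x*y**4 - 65/12*x*y**3 - 33/8*x*y**2 - 11/3*x*y - 1/4*y**6 - 3/4*y**5 - y**4 → -47/24*x*y**3 - 33/8*x*y**2 - 11/3*x*y - 1/4*y**6 - 155/96*y**5 - 115/32*y**4 - 83/24*y**3
  leading term x*y**3: subtract (-47/96*y**2)·f_2 from -47/24*x*y**3 - 33/8*x*y**2 - 11/3*x*y - 1/4*y**6 - 155/96*y**5 - 115/32*y**4 - 83/24*y**3 → -13/6*x*y**2 - 11/3*x*y - 1/4*y**6 - 155/96*y**5 - 49/12*y**4 - 473/96*y**3 - 47/24*y**2
  leading term x*y**2: subtract (-13/24*y)·f_2 from -13/6*x*y**2 - 11/3*x*y - 1/4*y**6 - 155/96*y**5 - 49/12*y**4 - 473/96*y**3 - 47/24*y**2 → -3/2*x*y - 1/4*y**6 - 155/96*y**5 - 49/12*y**4 - 175/32*y**3 - 43/12*y**2 - 13/6*y
  leading term x*y: subtract (-3/8)·f_2 from -3/2*x*y - 1/4*y**6 - 155/96*y**5 - 49/12*y**4 - 175/32*y**3 - 43/12*y**2 - 13/6*y → 3/2*x - 1/4*y**6 - 155/96*y**5 - 49/12*y**4 - 175/32*y**3 - 95/24*y**2 - 79/24*y - 3/2
  leading term x: subtract (3)·g_3 from 3/2*x - 1/4*y**6 - 155/96*y**5 - 49/12*y**4 - 175/32*y**3 - 95/24*y**2 - 79/24*y - 3/2 → -1/4*y**6 - 155/96*y**5 - 43/12*y**4 - 359/96*y**3 - 143/48*y**2 - 11/6*y
  leading term y**6: subtract (-3*y)·g_4 from -1/4*y**6 - 155/96*y**5 - 43/12*y**4 - 359/96*y**3 - 143/48*y**2 - 11/6*y → -1/2*y**5 - 107/48*y**4 - 65/24*y**3 - 33/16*y**2 - 11/6*y
  leading term y**5: subtract (-6)·g_4 from -1/2*y**5 - 107/48*y**4 - 65/24*y**3 - 33/16*y**2 - 11/6*y → 0
  remainder 0.

S(g_3,g_4): leading monomials are coprime, so the S-polynomial reduces to 0 (Buchberger's first criterion).
Every S-polynomial of the final basis reduces to 0, so we have a Gröbner basis.
Inter-reduce: drop elements whose leading term is divisible by another's, tail-reduce, and make monic.

G = {x - 1/3*y**4 - 83/72*y**3 - 47/72*y**2 - 35/36*y - 1, y**5 + 107/24*y**4 + 65/12*y**3 + 33/8*y**2 + 11/3*y}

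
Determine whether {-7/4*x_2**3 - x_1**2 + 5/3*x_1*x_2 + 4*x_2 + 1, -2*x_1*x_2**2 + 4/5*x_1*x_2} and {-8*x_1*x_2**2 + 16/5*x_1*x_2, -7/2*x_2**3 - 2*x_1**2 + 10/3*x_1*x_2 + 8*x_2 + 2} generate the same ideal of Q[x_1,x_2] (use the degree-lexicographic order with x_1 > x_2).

Yes, the ideals are equal.

Equality of ideals is decidable: compute both reduced Gröbner bases (unique for the ordering) and check whether they agree.
Buchberger on the first generating set:
f_1 = -7/4*x_2**3 - x_1**2 + 5/3*x_1*x_2 + 4*x_2 + 1, LT = x_2**3.
f_2 = -2*x_1*x_2**2 + 4/5*x_1*x_2, LT = x_1*x_2**2.

S(f_1,f_2): lcm = x_1*x_2**3. S = 4/7*x_1**3 - 20/21*x_1**2*x_2 + 2/5*x_1*x_2**2 - 16/7*x_1*x_2 - 4/7*x_1.
  leading term x_1**3: no divisor's leading term divides it; move 4/7*x_1**3 to the remainder.
  leading term x_1**2*x_2: no divisor's leading term divides it; move -20/21*x_1**2*x_2 to the remainder.
  leading term x_1*x_2**2: subtract (-1/5)·f_2 from 2/5*x_1*x_2**2 - 16/7*x_1*x_2 - 4/7*x_1 → -372/175*x_1*x_2 - 4/7*x_1
  leading term x_1*x_2: no divisor's leading term divides it; move -372/175*x_1*x_2 to the remainder.
  leading term x_1: no divisor's leading term divides it; move -4/7*x_1 to the remainder.
  remainder 4/7*x_1**3 - 20/21*x_1**2*x_2 - 372/175*x_1*x_2 - 4/7*x_1 ≠ 0; add g_3 = 4/7*x_1**3 - 20/21*x_1**2*x_2 - 372/175*x_1*x_2 - 4/7*x_1 to the basis.

The other S-polynomials (S(f_1,g_3), S(f_2,g_3)) all reduce to 0 modulo the current basis, so we have a Gröbner basis.
Inter-reduce: drop elements whose leading term is divisible by another's, tail-reduce, and make monic.
Reduced Gröbner basis: {x_1**3 - 5/3*x_1**2*x_2 - 93/25*x_1*x_2 - x_1, x_1*x_2**2 - 2/5*x_1*x_2, x_2**3 + 4/7*x_1**2 - 20/21*x_1*x_2 - 16/7*x_2 - 4/7}.

Buchberger on the second generating set:
h_1 = -8*x_1*x_2**2 + 16/5*x_1*x_2, LT = x_1*x_2**2.
h_2 = -7/2*x_2**3 - 2*x_1**2 + 10/3*x_1*x_2 + 8*x_2 + 2, LT = x_2**3.

S(h_1,h_2): lcm = x_1*x_2**3. S = -4/7*x_1**3 + 20/21*x_1**2*x_2 - 2/5*x_1*x_2**2 + 16/7*x_1*x_2 + 4/7*x_1.
  leading term x_1**3: no divisor's leading term divides it; move -4/7*x_1**3 to the remainder.
  leading term x_1**2*x_2: no divisor's leading term divides it; move 20/21*x_1**2*x_2 to the remainder.
  leading term x_1*x_2**2: subtract (1/20)·h_1 from -2/5*x_1*x_2**2 + 16/7*x_1*x_2 + 4/7*x_1 → 372/175*x_1*x_2 + 4/7*x_1
  leading term x_1*x_2: no divisor's leading term divides it; move 372/175*x_1*x_2 to the remainder.
  leading term x_1: no divisor's leading term divides it; move 4/7*x_1 to the remainder.
  remainder -4/7*x_1**3 + 20/21*x_1**2*x_2 + 372/175*x_1*x_2 + 4/7*x_1 ≠ 0; add k_3 = -4/7*x_1**3 + 20/21*x_1**2*x_2 + 372/175*x_1*x_2 + 4/7*x_1 to the basis.

The other S-polynomials (S(h_1,k_3), S(h_2,k_3)) all reduce to 0 modulo the current basis, so we have a Gröbner basis.
Inter-reduce: drop elements whose leading term is divisible by another's, tail-reduce, and make monic.
Reduced Gröbner basis: {x_1**3 - 5/3*x_1**2*x_2 - 93/25*x_1*x_2 - x_1, x_1*x_2**2 - 2/5*x_1*x_2, x_2**3 + 4/7*x_1**2 - 20/21*x_1*x_2 - 16/7*x_2 - 4/7}.

These coincide, so the ideals are equal.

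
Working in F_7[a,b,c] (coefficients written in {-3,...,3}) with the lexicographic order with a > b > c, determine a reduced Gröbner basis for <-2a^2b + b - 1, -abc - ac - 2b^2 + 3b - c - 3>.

This is the nonlinear analogue of row-reducing a linear system.

f_1 = -2a^2b + b - 1, LT = a^2b.
f_2 = -abc - ac - 2b^2 + 3b - c - 3, LT = abc.

S(f_1,f_2): lcm = a^2bc. S = -a^2c - 2ab^2 + 3ab - ac - 3a + 3bc - 3c.
  leading term a^2c: no divisor's leading term divides it; move -a^2c to the remainder.
  leading term ab^2: no divisor's leading term divides it; move -2ab^2 to the remainder.
  leading term ab: no divisor's leading term divides it; move 3ab to the remainder.
  leading term ac: no divisor's leading term divides it; move -ac to the remainder.
  leading term a: no divisor's leading term divides it; move -3a to the remainder.
  leading term bc: no divisor's leading term divides it; move 3bc to the remainder.
  leading term c: no divisor's leading term divides it; move -3c to the remainder.
  remainder -a^2c - 2ab^2 + 3ab - ac - 3a + 3bc - 3c ≠ 0; add g_3 = -a^2c - 2ab^2 + 3ab - ac - 3a + 3bc - 3c to the basis.

S(f_1,g_3): lcm = a^2bc. S = -2ab^3 + 3ab^2 - abc - 3ab + 3b^2c - 3c.
  leading term ab^3: no divisor's leading term divides it; move -2ab^3 to the remainder.
  leading term ab^2: no divisor's leading term divides it; move 3ab^2 to the remainder.
  leading term abc: subtract (1)·f_2 from -abc - 3ab + 3b^2c - 3c → -3ab + ac + 3b^2c + 2b^2 - 3b - 2c + 3
  leading term ab: no divisor's leading term divides it; move -3ab to the remainder.
  leading term ac: no divisor's leading term divides it; move ac to the remainder.
  leading term b^2c: no divisor's leading term divides it; move 3b^2c to the remainder.
  leading term b^2: no divisor's leading term divides it; move 2b^2 to the remainder.
  leading term b: no divisor's leading term divides it; move -3b to the remainder.
  leading term c: no divisor's leading term divides it; move -2c to the remainder.
  leading term 1: no divisor's leading term divides it; move 3 to the remainder.
  remainder -2ab^3 + 3ab^2 - 3ab + ac + 3b^2c + 2b^2 - 3b - 2c + 3 ≠ 0; add g_4 = -2ab^3 + 3ab^2 - 3ab + ac + 3b^2c + 2b^2 - 3b - 2c + 3 to the basis.

S(f_2,g_4): lcm = ab^3c. S = -ab^2c + 2abc - 3ac^2 + 2b^4 - 3b^3 - 2b^2c^2 + 2b^2c + 3b^2 + 2bc - c^2 - 2c.
  leading term ab^2c: subtract (b)·f_2 from -ab^2c + 2abc - 3ac^2 + 2b^4 - 3b^3 - 2b^2c^2 + 2b^2c + 3b^2 + 2bc - c^2 - 2c → 3abc - 3ac^2 + 2b^4 - b^3 - 2b^2c^2 + 2b^2c + 3bc + 3b - c^2 - 2c
  leading term abc: subtract (-3)·f_2 from 3abc - 3ac^2 + 2b^4 - b^3 - 2b^2c^2 + 2b^2c + 3bc + 3b - c^2 - 2c → -3ac^2 - 3ac + 2b^4 - b^3 - 2b^2c^2 + 2b^2c + b^2 + 3bc - 2b - c^2 + 2c - 2
  leading term ac^2: no divisor's leading term divides it; move -3ac^2 to the remainder.
  leading term ac: no divisor's leading term divides it; move -3ac to the remainder.
  leading term b^4: no divisor's leading term divides it; move 2b^4 to the remainder.
  leading term b^3: no divisor's leading term divides it; move -b^3 to the remainder.
  leading term b^2c^2: no divisor's leading term divides it; move -2b^2c^2 to the remainder.
  leading term b^2c: no divisor's leading term divides it; move 2b^2c to the remainder.
  leading term b^2: no divisor's leading term divides it; move b^2 to the remainder.
  leading term bc: no divisor's leading term divides it; move 3bc to the remainder.
  leading term b: no divisor's leading term divides it; move -2b to the remainder.
  leading term c^2: no divisor's leading term divides it; move -c^2 to the remainder.
  leading term c: no divisor's leading term divides it; move 2c to the remainder.
  leading term 1: no divisor's leading term divides it; move -2 to the remainder.
  remainder -3ac^2 - 3ac + 2b^4 - b^3 - 2b^2c^2 + 2b^2c + b^2 + 3bc - 2b - c^2 + 2c - 2 ≠ 0; add g_5 = -3ac^2 - 3ac + 2b^4 - b^3 - 2b^2c^2 + 2b^2c + b^2 + 3bc - 2b - c^2 + 2c - 2 to the basis.

S(f_2,g_5): lcm = abc^2. S = -abc + ac^2 + 3b^5 + 2b^4 - 3b^3c^2 + 3b^3c - 2b^3 + 3b^2c - 3b^2 + 2bc^2 - 3b + c^2 + 3c.
  leading term abc: subtract (1)·f_2 from -abc + ac^2 + 3b^5 + 2b^4 - 3b^3c^2 + 3b^3c - 2b^3 + 3b^2c - 3b^2 + 2bc^2 - 3b + c^2 + 3c → ac^2 + ac + 3b^5 + 2b^4 - 3b^3c^2 + 3b^3c - 2b^3 + 3b^2c - b^2 + 2bc^2 + b + c^2 - 3c + 3
  leading term ac^2: subtract (2)·g_5 from ac^2 + ac + 3b^5 + 2b^4 - 3b^3c^2 + 3b^3c - 2b^3 + 3b^2c - b^2 + 2bc^2 + b + c^2 - 3c + 3 → 3b^5 - 2b^4 - 3b^3c^2 + 3b^3c - 3b^2c^2 - b^2c - 3b^2 + 2bc^2 + bc - 2b + 3c^2
  leading term b^5: no divisor's leading term divides it; move 3b^5 to the remainder.
  leading term b^4: no divisor's leading term divides it; move -2b^4 to the remainder.
  leading term b^3c^2: no divisor's leading term divides it; move -3b^3c^2 to the remainder.
  leading term b^3c: no divisor's leading term divides it; move 3b^3c to the remainder.
  leading term b^2c^2: no divisor's leading term divides it; move -3b^2c^2 to the remainder.
  leading term b^2c: no divisor's leading term divides it; move -b^2c to the remainder.
  leading term b^2: no divisor's leading term divides it; move -3b^2 to the remainder.
  leading term bc^2: no divisor's leading term divides it; move 2bc^2 to the remainder.
  leading term bc: no divisor's leading term divides it; move bc to the remainder.
  leading term b: no divisor's leading term divides it; move -2b to the remainder.
  leading term c^2: no divisor's leading term divides it; move 3c^2 to the remainder.
  remainder 3b^5 - 2b^4 - 3b^3c^2 + 3b^3c - 3b^2c^2 - b^2c - 3b^2 + 2bc^2 + bc - 2b + 3c^2 ≠ 0; add g_6 = 3b^5 - 2b^4 - 3b^3c^2 + 3b^3c - 3b^2c^2 - b^2c - 3b^2 + 2bc^2 + bc - 2b + 3c^2 to the basis.

The other S-polynomials (S(f_2,g_3), S(f_1,g_4), S(g_3,g_4), S(f_1,g_5), S(g_3,g_5), S(g_4,g_5), S(f_1,g_6), S(f_2,g_6), S(g_3,g_6), S(g_4,g_6), S(g_5,g_6)) all reduce to 0 modulo the current basis, so we have a Gröbner basis.

G = {a^2b + 3b - 3, a^2c + 2ab^2 - 3ab + ac + 3a - 3bc + 3c, ab^3 + 2ab^2 - 2ab + 3ac + 2b^2c - b^2 - 2b + c + 2, abc + ac + 2b^2 - 3b + c + 3, ac^2 + ac - 3b^4 - 2b^3 + 3b^2c^2 - 3b^2c + 2b^2 - bc + 3b - 2c^2 - 3c + 3, b^5 - 3b^4 - b^3c^2 + b^3c - b^2c^2 + 2b^2c - b^2 + 3bc^2 - 2bc - 3b + c^2}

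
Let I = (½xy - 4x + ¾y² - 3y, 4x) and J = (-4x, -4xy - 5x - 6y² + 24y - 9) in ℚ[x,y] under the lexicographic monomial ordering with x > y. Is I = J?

Two ideals are equal iff their reduced Gröbner bases coincide (the reduced basis is unique for a fixed ordering).
Buchberger on the first generating set:
f_1 = ½xy - 4x + ¾y² - 3y, LT = xy.
f_2 = 4x, LT = x.

S(f_1,f_2): lcm = xy. S = -8x + 3/2y² - 6y.
  leading term x: subtract (-2)·f_2 from -8x + 3/2y² - 6y → 3/2y² - 6y
  leading term y²: no divisor's leading term divides it; move 3/2y² to the remainder.
  leading term y: no divisor's leading term divides it; move -6y to the remainder.
  remainder 3/2y² - 6y ≠ 0; add g_3 = 3/2y² - 6y to the basis.

The other S-polynomials (S(f_1,g_3), S(f_2,g_3)) all reduce to 0 modulo the current basis, so we have a Gröbner basis.
Inter-reduce: drop elements whose leading term is divisible by another's, tail-reduce, and make monic.
Reduced Gröbner basis: {x, y² - 4y}.

Buchberger on the second generating set:
h_1 = -4x, LT = x.
h_2 = -4xy - 5x - 6y² + 24y - 9, LT = xy.

S(h_1,h_2): lcm = xy. S = -5/4x - 3/2y² + 6y - 9/4.
  leading term x: subtract (5/16)·h_1 from -5/4x - 3/2y² + 6y - 9/4 → -3/2y² + 6y - 9/4
  leading term y²: no divisor's leading term divides it; move -3/2y² to the remainder.
  leading term y: no divisor's leading term divides it; move 6y to the remainder.
  leading term 1: no divisor's leading term divides it; move -9/4 to the remainder.
  remainder -3/2y² + 6y - 9/4 ≠ 0; add k_3 = -3/2y² + 6y - 9/4 to the basis.

The other S-polynomials (S(h_1,k_3), S(h_2,k_3)) all reduce to 0 modulo the current basis, so we have a Gröbner basis.
Inter-reduce: drop elements whose leading term is divisible by another's, tail-reduce, and make monic.
Reduced Gröbner basis: {x, y² - 4y + 3/2}.

These differ, so the ideals are not equal.

No, the ideals differ.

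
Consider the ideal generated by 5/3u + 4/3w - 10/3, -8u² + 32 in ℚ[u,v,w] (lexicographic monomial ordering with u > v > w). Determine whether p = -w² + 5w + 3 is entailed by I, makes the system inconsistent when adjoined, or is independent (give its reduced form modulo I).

First compute the reduced Gröbner basis of I by Buchberger's algorithm.
f_1 = 5/3u + 4/3w - 10/3, LT = u.
f_2 = -8u² + 32, LT = u².

S(f_1,f_2): lcm = u². S = ⅘uw - 2u + 4.
  leading term uw: subtract (12/25w)·f_1 from ⅘uw - 2u + 4 → -2u - 16/25w² + 8/5w + 4
  leading term u: subtract (-6/5)·f_1 from -2u - 16/25w² + 8/5w + 4 → -16/25w² + 16/5w
  leading term w²: no divisor's leading term divides it; move -16/25w² to the remainder.
  leading term w: no divisor's leading term divides it; move 16/5w to the remainder.
  remainder -16/25w² + 16/5w ≠ 0; add h_3 = -16/25w² + 16/5w to the basis.

The other S-polynomials (S(f_1,h_3), S(f_2,h_3)) all reduce to 0 modulo the current basis, so we have a Gröbner basis.
Inter-reduce: drop elements whose leading term is divisible by another's, tail-reduce, and make monic.
Reduced Gröbner basis: {u + ⅘w - 2, w² - 5w}.
Label its elements g_1 = u + ⅘w - 2, g_2 = w² - 5w.

Reduce p = -w² + 5w + 3 modulo G:
  leading term w²: subtract (-1)·g_2 from -w² + 5w + 3 → 3
  leading term 1: no divisor's leading term divides it; move 3 to the remainder.
  normal form = 3.
The normal form is nonzero, so p ∉ I. Since p minus its normal form lies in I, I + (p) = I + (r) where r = 3; decide whether this ideal is the whole ring.
Here r = 3 is a nonzero constant, hence a unit: 1 ∈ I + (p), the Gröbner basis of I + (p) is {1}, and the enlarged system has no common solution — adjoining p is inconsistent.

Adjoining -w² + 5w + 3 makes the ideal the whole ring: the system is inconsistent.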